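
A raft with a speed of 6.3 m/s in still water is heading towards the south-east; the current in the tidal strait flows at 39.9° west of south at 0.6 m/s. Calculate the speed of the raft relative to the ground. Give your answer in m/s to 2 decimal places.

6.38 m/s

Taking east as x and north as y: velocity relative to the water = (4.455, -4.455) m/s; the water relative to ground = (-0.385, -0.460) m/s.
Velocity relative to ground = (4.455, -4.455) + (-0.385, -0.460) = (4.070, -4.915) m/s.
Speed = |(4.070, -4.915)| = 6.381 m/s.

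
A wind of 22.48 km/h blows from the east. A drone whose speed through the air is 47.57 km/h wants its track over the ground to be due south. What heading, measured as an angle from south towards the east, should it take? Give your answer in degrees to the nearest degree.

The wind pushes perpendicular to the desired track; the heading must have a component into the wind equal to 22.48 km/h: 47.57 sin θ = 22.48.
sin θ = 0.4726, so θ = 28.201°.

28°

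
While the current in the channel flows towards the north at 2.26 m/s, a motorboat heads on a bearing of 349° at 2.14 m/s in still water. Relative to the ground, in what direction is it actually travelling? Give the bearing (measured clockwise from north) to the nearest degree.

355°

Taking east as x and north as y: velocity relative to the water = (-0.408, 2.101) m/s; the water relative to ground = (0.000, 2.260) m/s.
Velocity relative to ground = (-0.408, 2.101) + (0.000, 2.260) = (-0.408, 4.361) m/s.
Bearing = atan2(-0.41, 4.36) = 354.65° clockwise from north.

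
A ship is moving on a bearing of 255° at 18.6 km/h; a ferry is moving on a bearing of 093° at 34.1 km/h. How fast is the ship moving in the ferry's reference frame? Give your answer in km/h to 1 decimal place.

52.1 km/h

Taking east as x and north as y: ship velocity = (-17.966, -4.814) km/h; ferry velocity = (34.053, -1.785) km/h.
Velocity of ship relative to ferry = (-17.966, -4.814) − (34.053, -1.785) = (-52.019, -3.029) km/h.
Magnitude = |(-52.019, -3.029)| = 52.108 km/h.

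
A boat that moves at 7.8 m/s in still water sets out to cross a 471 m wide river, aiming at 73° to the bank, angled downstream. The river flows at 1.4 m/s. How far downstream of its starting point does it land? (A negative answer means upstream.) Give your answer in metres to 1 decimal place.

Perpendicular speed = 7.459 m/s; crossing time = 471 / 7.459 = 63.144 s.
Net downstream speed = 3.680 m/s.
Drift = 3.680 × 63.144 = 232.400 m (downstream).

232.4 m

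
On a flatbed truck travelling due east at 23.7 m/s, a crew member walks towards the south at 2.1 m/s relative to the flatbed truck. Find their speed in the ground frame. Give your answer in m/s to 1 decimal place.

Taking east as x and north as y: flatbed truck velocity = (23.700, 0.000) m/s; crew member velocity relative to flatbed truck = (0.000, -2.100) m/s.
Velocity relative to ground = (23.700, 0.000) + (0.000, -2.100) = (23.700, -2.100) m/s.
Speed = |(23.700, -2.100)| = 23.793 m/s.

23.8 m/s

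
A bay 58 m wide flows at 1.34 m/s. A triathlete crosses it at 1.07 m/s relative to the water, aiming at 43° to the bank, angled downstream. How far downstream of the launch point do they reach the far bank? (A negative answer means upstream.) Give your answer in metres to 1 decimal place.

168.7 m

Perpendicular speed = 0.730 m/s; crossing time = 58 / 0.730 = 79.481 s.
Net downstream speed = 2.123 m/s.
Drift = 2.123 × 79.481 = 168.701 m (downstream).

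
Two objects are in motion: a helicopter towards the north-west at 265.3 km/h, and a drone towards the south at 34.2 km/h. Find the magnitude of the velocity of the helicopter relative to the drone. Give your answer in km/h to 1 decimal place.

290.5 km/h

Taking east as x and north as y: helicopter velocity = (-187.595, 187.595) km/h; drone velocity = (0.000, -34.200) km/h.
Velocity of helicopter relative to drone = (-187.595, 187.595) − (0.000, -34.200) = (-187.595, 221.795) km/h.
Magnitude = |(-187.595, 221.795)| = 290.491 km/h.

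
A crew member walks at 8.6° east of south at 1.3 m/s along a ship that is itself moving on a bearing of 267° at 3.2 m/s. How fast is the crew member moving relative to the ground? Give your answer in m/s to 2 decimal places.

3.33 m/s

Taking east as x and north as y: ship velocity = (-3.196, -0.167) m/s; crew member velocity relative to ship = (0.194, -1.285) m/s.
Velocity relative to ground = (-3.196, -0.167) + (0.194, -1.285) = (-3.001, -1.453) m/s.
Speed = |(-3.001, -1.453)| = 3.334 m/s.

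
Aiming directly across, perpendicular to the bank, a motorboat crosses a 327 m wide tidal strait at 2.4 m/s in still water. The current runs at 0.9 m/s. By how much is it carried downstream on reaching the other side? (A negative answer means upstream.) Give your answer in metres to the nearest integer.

123 m

Perpendicular speed = 2.400 m/s; crossing time = 327 / 2.400 = 136.250 s.
Net downstream speed = 0.900 m/s.
Drift = 0.900 × 136.250 = 122.625 m (downstream).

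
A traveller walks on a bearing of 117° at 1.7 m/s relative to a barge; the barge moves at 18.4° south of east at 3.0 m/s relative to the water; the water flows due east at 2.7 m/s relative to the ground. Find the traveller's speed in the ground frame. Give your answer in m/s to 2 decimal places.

7.27 m/s

In east/north components (m/s): traveller relative to barge = (1.515, -0.772); barge relative to water = (2.847, -0.947); water relative to ground = (2.700, 0.000).
Sum = (7.061, -1.719) m/s.
Speed = |(7.061, -1.719)| = 7.267 m/s.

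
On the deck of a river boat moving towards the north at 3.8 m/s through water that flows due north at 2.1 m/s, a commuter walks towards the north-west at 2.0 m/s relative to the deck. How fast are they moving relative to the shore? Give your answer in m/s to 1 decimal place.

7.4 m/s

In east/north components (m/s): commuter relative to river boat = (-1.414, 1.414); river boat relative to water = (0.000, 3.800); water relative to ground = (0.000, 2.100).
Sum = (-1.414, 7.314) m/s.
Speed = |(-1.414, 7.314)| = 7.450 m/s.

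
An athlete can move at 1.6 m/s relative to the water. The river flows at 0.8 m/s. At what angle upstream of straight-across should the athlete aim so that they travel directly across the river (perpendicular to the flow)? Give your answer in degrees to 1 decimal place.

To cancel the current, the upstream component of the athlete's velocity must equal the flow: 1.6 sin θ = 0.8.
sin θ = 0.8 / 1.6 = 0.5000.
θ = arcsin(0.5000) = 30.000°.

30.0°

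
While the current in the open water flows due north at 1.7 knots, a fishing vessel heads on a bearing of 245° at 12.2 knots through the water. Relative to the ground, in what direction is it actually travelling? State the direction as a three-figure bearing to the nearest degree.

253°

Taking east as x and north as y: velocity relative to the water = (-11.057, -5.156) knots; the water relative to ground = (0.000, 1.700) knots.
Velocity relative to ground = (-11.057, -5.156) + (0.000, 1.700) = (-11.057, -3.456) knots.
Bearing = atan2(-11.06, -3.46) = 252.64° clockwise from north.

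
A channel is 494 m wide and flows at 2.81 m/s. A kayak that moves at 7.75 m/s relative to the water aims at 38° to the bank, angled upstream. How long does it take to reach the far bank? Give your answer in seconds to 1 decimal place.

103.5 s

The component of the kayak's velocity perpendicular to the bank is 7.75 × sin 38° = 4.771 m/s.
The flow acts along the bank and has no component across it.
Time = 494 / 4.771 = 103.534 s.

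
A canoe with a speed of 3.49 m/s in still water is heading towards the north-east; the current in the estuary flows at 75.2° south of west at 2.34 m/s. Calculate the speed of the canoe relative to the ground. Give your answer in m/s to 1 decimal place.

Taking east as x and north as y: velocity relative to the water = (2.468, 2.468) m/s; the water relative to ground = (-0.598, -2.262) m/s.
Velocity relative to ground = (2.468, 2.468) + (-0.598, -2.262) = (1.870, 0.205) m/s.
Speed = |(1.870, 0.205)| = 1.881 m/s.

1.9 m/s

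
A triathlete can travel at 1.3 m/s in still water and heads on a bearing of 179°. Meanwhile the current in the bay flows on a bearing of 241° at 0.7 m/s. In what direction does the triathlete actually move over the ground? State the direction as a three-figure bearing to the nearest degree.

Taking east as x and north as y: velocity relative to the water = (0.023, -1.300) m/s; the water relative to ground = (-0.612, -0.339) m/s.
Velocity relative to ground = (0.023, -1.300) + (-0.612, -0.339) = (-0.590, -1.639) m/s.
Bearing = atan2(-0.59, -1.64) = 199.78° clockwise from north.

200°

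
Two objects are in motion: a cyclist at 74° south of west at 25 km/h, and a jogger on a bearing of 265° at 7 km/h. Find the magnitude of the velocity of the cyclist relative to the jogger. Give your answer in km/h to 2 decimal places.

Taking east as x and north as y: cyclist velocity = (-6.891, -24.032) km/h; jogger velocity = (-6.973, -0.610) km/h.
Velocity of cyclist relative to jogger = (-6.891, -24.032) − (-6.973, -0.610) = (0.082, -23.421) km/h.
Magnitude = |(0.082, -23.421)| = 23.422 km/h.

23.42 km/h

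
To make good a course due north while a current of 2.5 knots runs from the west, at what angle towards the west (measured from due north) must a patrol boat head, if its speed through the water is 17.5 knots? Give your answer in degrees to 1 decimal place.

The current pushes perpendicular to the desired track; the heading must have a component into the current equal to 2.5 knots: 17.5 sin θ = 2.5.
sin θ = 0.1429, so θ = 8.213°.

8.2°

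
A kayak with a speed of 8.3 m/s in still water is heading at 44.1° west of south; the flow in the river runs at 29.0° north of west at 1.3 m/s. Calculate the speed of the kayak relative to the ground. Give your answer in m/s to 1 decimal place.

Taking east as x and north as y: velocity relative to the water = (-5.776, -5.960) m/s; the water relative to ground = (-1.137, 0.630) m/s.
Velocity relative to ground = (-5.776, -5.960) + (-1.137, 0.630) = (-6.913, -5.330) m/s.
Speed = |(-6.913, -5.330)| = 8.729 m/s.

8.7 m/s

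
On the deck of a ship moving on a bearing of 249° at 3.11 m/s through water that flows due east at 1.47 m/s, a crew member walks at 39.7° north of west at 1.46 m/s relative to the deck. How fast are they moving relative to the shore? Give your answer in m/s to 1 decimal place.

In east/north components (m/s): crew member relative to ship = (-1.123, 0.933); ship relative to water = (-2.903, -1.115); water relative to ground = (1.470, 0.000).
Sum = (-2.557, -0.182) m/s.
Speed = |(-2.557, -0.182)| = 2.563 m/s.

2.6 m/s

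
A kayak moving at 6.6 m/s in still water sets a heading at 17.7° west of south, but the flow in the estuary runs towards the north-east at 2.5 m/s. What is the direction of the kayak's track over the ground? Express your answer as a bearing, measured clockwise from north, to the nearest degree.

183°

Taking east as x and north as y: velocity relative to the water = (-2.007, -6.288) m/s; the water relative to ground = (1.768, 1.768) m/s.
Velocity relative to ground = (-2.007, -6.288) + (1.768, 1.768) = (-0.239, -4.520) m/s.
Bearing = atan2(-0.24, -4.52) = 183.03° clockwise from north.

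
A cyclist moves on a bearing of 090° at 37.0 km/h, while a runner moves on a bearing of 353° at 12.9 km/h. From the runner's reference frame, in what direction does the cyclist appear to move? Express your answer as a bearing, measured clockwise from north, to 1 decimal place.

108.4°

Taking east as x and north as y: cyclist velocity = (37.000, 0.000) km/h; runner velocity = (-1.572, 12.804) km/h.
Velocity of cyclist relative to runner = (37.000, 0.000) − (-1.572, 12.804) = (38.572, -12.804) km/h.
Bearing = atan2(38.57, -12.80) = 108.36° clockwise from north.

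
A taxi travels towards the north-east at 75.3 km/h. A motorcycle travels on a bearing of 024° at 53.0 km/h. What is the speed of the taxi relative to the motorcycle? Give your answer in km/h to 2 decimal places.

Taking east as x and north as y: taxi velocity = (53.245, 53.245) km/h; motorcycle velocity = (21.557, 48.418) km/h.
Velocity of taxi relative to motorcycle = (53.245, 53.245) − (21.557, 48.418) = (31.688, 4.827) km/h.
Magnitude = |(31.688, 4.827)| = 32.054 km/h.

32.05 km/h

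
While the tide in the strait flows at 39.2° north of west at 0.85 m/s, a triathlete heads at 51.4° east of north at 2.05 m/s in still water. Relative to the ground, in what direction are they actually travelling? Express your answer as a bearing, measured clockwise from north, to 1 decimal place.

027.4°

Taking east as x and north as y: velocity relative to the water = (1.602, 1.279) m/s; the water relative to ground = (-0.659, 0.537) m/s.
Velocity relative to ground = (1.602, 1.279) + (-0.659, 0.537) = (0.943, 1.816) m/s.
Bearing = atan2(0.94, 1.82) = 27.45° clockwise from north.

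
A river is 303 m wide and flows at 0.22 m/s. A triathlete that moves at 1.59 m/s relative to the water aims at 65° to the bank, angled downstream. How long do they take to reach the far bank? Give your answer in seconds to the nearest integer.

The component of the triathlete's velocity perpendicular to the bank is 1.59 × sin 65° = 1.441 m/s.
The flow acts along the bank and has no component across it.
Time = 303 / 1.441 = 210.266 s.

210 s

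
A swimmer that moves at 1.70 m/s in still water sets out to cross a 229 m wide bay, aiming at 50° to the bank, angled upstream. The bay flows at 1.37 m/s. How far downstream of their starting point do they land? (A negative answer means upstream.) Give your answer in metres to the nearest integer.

49 m

Perpendicular speed = 1.302 m/s; crossing time = 229 / 1.302 = 175.846 s.
Net downstream speed = 0.277 m/s.
Drift = 0.277 × 175.846 = 48.755 m (downstream).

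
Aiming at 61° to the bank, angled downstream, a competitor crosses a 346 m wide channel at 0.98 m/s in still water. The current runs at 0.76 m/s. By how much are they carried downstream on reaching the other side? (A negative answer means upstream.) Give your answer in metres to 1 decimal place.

498.6 m

Perpendicular speed = 0.857 m/s; crossing time = 346 / 0.857 = 403.674 s.
Net downstream speed = 1.235 m/s.
Drift = 1.235 × 403.674 = 498.583 m (downstream).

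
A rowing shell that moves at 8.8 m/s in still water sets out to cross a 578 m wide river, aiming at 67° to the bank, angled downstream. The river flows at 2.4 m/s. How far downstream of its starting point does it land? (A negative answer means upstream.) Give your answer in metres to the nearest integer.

417 m

Perpendicular speed = 8.100 m/s; crossing time = 578 / 8.100 = 71.354 s.
Net downstream speed = 5.838 m/s.
Drift = 5.838 × 71.354 = 416.596 m (downstream).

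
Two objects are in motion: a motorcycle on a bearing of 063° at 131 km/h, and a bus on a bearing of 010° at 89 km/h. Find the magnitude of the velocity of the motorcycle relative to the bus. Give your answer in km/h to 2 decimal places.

105.11 km/h

Taking east as x and north as y: motorcycle velocity = (116.722, 59.473) km/h; bus velocity = (15.455, 87.648) km/h.
Velocity of motorcycle relative to bus = (116.722, 59.473) − (15.455, 87.648) = (101.267, -28.175) km/h.
Magnitude = |(101.267, -28.175)| = 105.114 km/h.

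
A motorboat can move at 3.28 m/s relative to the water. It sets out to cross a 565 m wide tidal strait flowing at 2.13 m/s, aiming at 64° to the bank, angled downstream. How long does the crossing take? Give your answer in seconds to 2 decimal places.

The component of the motorboat's velocity perpendicular to the bank is 3.28 × sin 64° = 2.948 m/s.
Only the cross-stream component determines the crossing time; the current contributes nothing perpendicular to the bank.
Time = 565 / 2.948 = 191.652 s.

191.65 s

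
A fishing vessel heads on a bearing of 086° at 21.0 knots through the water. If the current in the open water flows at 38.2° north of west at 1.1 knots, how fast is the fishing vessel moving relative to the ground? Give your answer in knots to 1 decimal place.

20.2 knots

Taking east as x and north as y: velocity relative to the water = (20.949, 1.465) knots; the water relative to ground = (-0.864, 0.680) knots.
Velocity relative to ground = (20.949, 1.465) + (-0.864, 0.680) = (20.084, 2.145) knots.
Speed = |(20.084, 2.145)| = 20.199 knots.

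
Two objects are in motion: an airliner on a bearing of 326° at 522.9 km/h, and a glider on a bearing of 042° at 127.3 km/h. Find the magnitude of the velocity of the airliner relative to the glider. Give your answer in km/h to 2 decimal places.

Taking east as x and north as y: airliner velocity = (-292.402, 433.504) km/h; glider velocity = (85.180, 94.602) km/h.
Velocity of airliner relative to glider = (-292.402, 433.504) − (85.180, 94.602) = (-377.582, 338.901) km/h.
Magnitude = |(-377.582, 338.901)| = 507.368 km/h.

507.37 km/h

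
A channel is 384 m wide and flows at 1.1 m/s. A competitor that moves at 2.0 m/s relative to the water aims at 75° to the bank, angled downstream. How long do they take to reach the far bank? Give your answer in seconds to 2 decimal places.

The component of the competitor's velocity perpendicular to the bank is 2.0 × sin 75° = 1.932 m/s.
The flow acts along the bank and has no component across it.
Time = 384 / 1.932 = 198.773 s.

198.77 s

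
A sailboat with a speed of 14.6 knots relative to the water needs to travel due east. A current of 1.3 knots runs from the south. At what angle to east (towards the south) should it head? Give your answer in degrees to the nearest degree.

The current pushes perpendicular to the desired track; the heading must have a component into the current equal to 1.3 knots: 14.6 sin θ = 1.3.
sin θ = 0.0890, so θ = 5.108°.

5°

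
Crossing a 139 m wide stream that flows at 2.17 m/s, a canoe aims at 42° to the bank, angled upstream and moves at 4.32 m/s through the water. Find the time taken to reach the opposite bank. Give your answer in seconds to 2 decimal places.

48.09 s

The component of the canoe's velocity perpendicular to the bank is 4.32 × sin 42° = 2.891 m/s.
The flow acts along the bank and has no component across it.
Time = 139 / 2.891 = 48.086 s.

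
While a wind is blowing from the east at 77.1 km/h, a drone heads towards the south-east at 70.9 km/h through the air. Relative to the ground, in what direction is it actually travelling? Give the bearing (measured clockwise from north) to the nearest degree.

208°

Taking east as x and north as y: velocity relative to the air = (50.134, -50.134) km/h; the air relative to ground = (-77.100, 0.000) km/h.
Velocity relative to ground = (50.134, -50.134) + (-77.100, 0.000) = (-26.966, -50.134) km/h.
Bearing = atan2(-26.97, -50.13) = 208.28° clockwise from north.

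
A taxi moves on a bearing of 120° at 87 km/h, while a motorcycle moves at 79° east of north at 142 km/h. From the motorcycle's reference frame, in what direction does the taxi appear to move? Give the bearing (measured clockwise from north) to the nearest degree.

Taking east as x and north as y: taxi velocity = (75.344, -43.500) km/h; motorcycle velocity = (139.391, 27.095) km/h.
Velocity of taxi relative to motorcycle = (75.344, -43.500) − (139.391, 27.095) = (-64.047, -70.595) km/h.
Bearing = atan2(-64.05, -70.59) = 222.22° clockwise from north.

222°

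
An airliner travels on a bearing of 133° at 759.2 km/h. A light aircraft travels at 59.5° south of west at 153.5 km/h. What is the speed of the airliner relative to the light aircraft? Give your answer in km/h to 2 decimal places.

741.28 km/h

Taking east as x and north as y: airliner velocity = (555.244, -517.773) km/h; light aircraft velocity = (-77.907, -132.260) km/h.
Velocity of airliner relative to light aircraft = (555.244, -517.773) − (-77.907, -132.260) = (633.151, -385.513) km/h.
Magnitude = |(633.151, -385.513)| = 741.283 km/h.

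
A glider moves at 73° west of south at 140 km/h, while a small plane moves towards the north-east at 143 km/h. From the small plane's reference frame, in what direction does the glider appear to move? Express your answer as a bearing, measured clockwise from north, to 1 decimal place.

238.8°

Taking east as x and north as y: glider velocity = (-133.883, -40.932) km/h; small plane velocity = (101.116, 101.116) km/h.
Velocity of glider relative to small plane = (-133.883, -40.932) − (101.116, 101.116) = (-234.999, -142.048) km/h.
Bearing = atan2(-235.00, -142.05) = 238.85° clockwise from north.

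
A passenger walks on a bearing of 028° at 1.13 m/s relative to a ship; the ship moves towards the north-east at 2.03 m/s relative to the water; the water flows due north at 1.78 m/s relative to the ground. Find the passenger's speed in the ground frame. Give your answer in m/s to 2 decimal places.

4.65 m/s

In east/north components (m/s): passenger relative to ship = (0.531, 0.998); ship relative to water = (1.435, 1.435); water relative to ground = (0.000, 1.780).
Sum = (1.966, 4.213) m/s.
Speed = |(1.966, 4.213)| = 4.649 m/s.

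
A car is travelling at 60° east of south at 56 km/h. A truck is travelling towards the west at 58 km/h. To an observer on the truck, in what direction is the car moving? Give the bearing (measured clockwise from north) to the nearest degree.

Taking east as x and north as y: car velocity = (48.497, -28.000) km/h; truck velocity = (-58.000, 0.000) km/h.
Velocity of car relative to truck = (48.497, -28.000) − (-58.000, 0.000) = (106.497, -28.000) km/h.
Bearing = atan2(106.50, -28.00) = 104.73° clockwise from north.

105°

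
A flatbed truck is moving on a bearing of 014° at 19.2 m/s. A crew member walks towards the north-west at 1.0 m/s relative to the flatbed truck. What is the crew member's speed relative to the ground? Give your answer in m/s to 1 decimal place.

19.7 m/s

Taking east as x and north as y: flatbed truck velocity = (4.645, 18.630) m/s; crew member velocity relative to flatbed truck = (-0.707, 0.707) m/s.
Velocity relative to ground = (4.645, 18.630) + (-0.707, 0.707) = (3.938, 19.337) m/s.
Speed = |(3.938, 19.337)| = 19.734 m/s.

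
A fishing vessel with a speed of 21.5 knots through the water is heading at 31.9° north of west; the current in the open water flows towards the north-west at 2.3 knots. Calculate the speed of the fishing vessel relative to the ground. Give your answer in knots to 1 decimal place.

23.7 knots

Taking east as x and north as y: velocity relative to the water = (-18.253, 11.361) knots; the water relative to ground = (-1.626, 1.626) knots.
Velocity relative to ground = (-18.253, 11.361) + (-1.626, 1.626) = (-19.879, 12.988) knots.
Speed = |(-19.879, 12.988)| = 23.746 knots.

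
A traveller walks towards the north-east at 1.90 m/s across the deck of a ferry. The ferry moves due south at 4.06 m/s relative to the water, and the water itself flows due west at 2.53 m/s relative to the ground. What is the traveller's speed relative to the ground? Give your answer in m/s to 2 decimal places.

In east/north components (m/s): traveller relative to ferry = (1.344, 1.344); ferry relative to water = (0.000, -4.060); water relative to ground = (-2.530, 0.000).
Sum = (-1.186, -2.716) m/s.
Speed = |(-1.186, -2.716)| = 2.964 m/s.

2.96 m/s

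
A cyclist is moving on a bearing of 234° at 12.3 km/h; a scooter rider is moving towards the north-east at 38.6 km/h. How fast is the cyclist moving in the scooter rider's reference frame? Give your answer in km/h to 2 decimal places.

50.79 km/h

Taking east as x and north as y: cyclist velocity = (-9.951, -7.230) km/h; scooter rider velocity = (27.294, 27.294) km/h.
Velocity of cyclist relative to scooter rider = (-9.951, -7.230) − (27.294, 27.294) = (-37.245, -34.524) km/h.
Magnitude = |(-37.245, -34.524)| = 50.785 km/h.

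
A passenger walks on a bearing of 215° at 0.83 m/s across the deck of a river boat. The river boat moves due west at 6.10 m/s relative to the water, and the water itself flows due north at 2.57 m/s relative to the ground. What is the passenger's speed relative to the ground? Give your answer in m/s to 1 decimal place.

6.8 m/s

In east/north components (m/s): passenger relative to river boat = (-0.476, -0.680); river boat relative to water = (-6.100, 0.000); water relative to ground = (0.000, 2.570).
Sum = (-6.576, 1.890) m/s.
Speed = |(-6.576, 1.890)| = 6.842 m/s.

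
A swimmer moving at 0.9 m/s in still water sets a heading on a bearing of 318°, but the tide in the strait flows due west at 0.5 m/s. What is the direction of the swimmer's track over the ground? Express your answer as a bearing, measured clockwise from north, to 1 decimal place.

301.2°

Taking east as x and north as y: velocity relative to the water = (-0.602, 0.669) m/s; the water relative to ground = (-0.500, 0.000) m/s.
Velocity relative to ground = (-0.602, 0.669) + (-0.500, 0.000) = (-1.102, 0.669) m/s.
Bearing = atan2(-1.10, 0.67) = 301.25° clockwise from north.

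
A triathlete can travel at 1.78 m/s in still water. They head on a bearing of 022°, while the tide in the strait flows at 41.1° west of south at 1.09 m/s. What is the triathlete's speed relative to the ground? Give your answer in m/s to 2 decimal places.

Taking east as x and north as y: velocity relative to the water = (0.667, 1.650) m/s; the water relative to ground = (-0.717, -0.821) m/s.
Velocity relative to ground = (0.667, 1.650) + (-0.717, -0.821) = (-0.050, 0.829) m/s.
Speed = |(-0.050, 0.829)| = 0.830 m/s.

0.83 m/s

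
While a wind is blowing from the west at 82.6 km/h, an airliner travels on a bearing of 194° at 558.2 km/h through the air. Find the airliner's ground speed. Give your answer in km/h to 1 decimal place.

544.2 km/h

Taking east as x and north as y: velocity relative to the air = (-135.041, -541.619) km/h; the air relative to ground = (82.600, 0.000) km/h.
Velocity relative to ground = (-135.041, -541.619) + (82.600, 0.000) = (-52.441, -541.619) km/h.
Speed = |(-52.441, -541.619)| = 544.152 km/h.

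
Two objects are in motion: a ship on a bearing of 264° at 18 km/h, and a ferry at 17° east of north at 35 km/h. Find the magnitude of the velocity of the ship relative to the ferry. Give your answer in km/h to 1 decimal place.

Taking east as x and north as y: ship velocity = (-17.901, -1.882) km/h; ferry velocity = (10.233, 33.471) km/h.
Velocity of ship relative to ferry = (-17.901, -1.882) − (10.233, 33.471) = (-28.134, -35.352) km/h.
Magnitude = |(-28.134, -35.352)| = 45.181 km/h.

45.2 km/h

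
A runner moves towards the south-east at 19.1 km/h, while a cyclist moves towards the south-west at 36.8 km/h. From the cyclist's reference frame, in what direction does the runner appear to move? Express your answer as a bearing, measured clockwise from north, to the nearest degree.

072°

Taking east as x and north as y: runner velocity = (13.506, -13.506) km/h; cyclist velocity = (-26.022, -26.022) km/h.
Velocity of runner relative to cyclist = (13.506, -13.506) − (-26.022, -26.022) = (39.527, 12.516) km/h.
Bearing = atan2(39.53, 12.52) = 72.43° clockwise from north.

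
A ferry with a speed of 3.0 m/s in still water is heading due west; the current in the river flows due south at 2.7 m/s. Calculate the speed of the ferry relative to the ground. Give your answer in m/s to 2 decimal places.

Taking east as x and north as y: velocity relative to the water = (-3.000, 0.000) m/s; the water relative to ground = (0.000, -2.700) m/s.
Velocity relative to ground = (-3.000, 0.000) + (0.000, -2.700) = (-3.000, -2.700) m/s.
Speed = |(-3.000, -2.700)| = 4.036 m/s.

4.04 m/s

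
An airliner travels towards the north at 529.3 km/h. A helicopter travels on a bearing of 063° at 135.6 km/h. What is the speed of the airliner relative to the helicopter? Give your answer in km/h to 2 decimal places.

Taking east as x and north as y: airliner velocity = (0.000, 529.300) km/h; helicopter velocity = (120.820, 61.561) km/h.
Velocity of airliner relative to helicopter = (0.000, 529.300) − (120.820, 61.561) = (-120.820, 467.739) km/h.
Magnitude = |(-120.820, 467.739)| = 483.091 km/h.

483.09 km/h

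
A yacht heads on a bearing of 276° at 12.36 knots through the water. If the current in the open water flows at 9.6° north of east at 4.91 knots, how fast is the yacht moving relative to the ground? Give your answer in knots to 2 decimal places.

7.74 knots

Taking east as x and north as y: velocity relative to the water = (-12.292, 1.292) knots; the water relative to ground = (4.841, 0.819) knots.
Velocity relative to ground = (-12.292, 1.292) + (4.841, 0.819) = (-7.451, 2.111) knots.
Speed = |(-7.451, 2.111)| = 7.744 knots.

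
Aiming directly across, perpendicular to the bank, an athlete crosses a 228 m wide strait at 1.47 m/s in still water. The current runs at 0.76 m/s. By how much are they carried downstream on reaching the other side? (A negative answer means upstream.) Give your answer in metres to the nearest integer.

Perpendicular speed = 1.470 m/s; crossing time = 228 / 1.470 = 155.102 s.
Net downstream speed = 0.760 m/s.
Drift = 0.760 × 155.102 = 117.878 m (downstream).

118 m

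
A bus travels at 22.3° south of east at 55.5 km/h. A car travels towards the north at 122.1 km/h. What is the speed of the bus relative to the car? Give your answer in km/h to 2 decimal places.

Taking east as x and north as y: bus velocity = (51.349, -21.060) km/h; car velocity = (0.000, 122.100) km/h.
Velocity of bus relative to car = (51.349, -21.060) − (0.000, 122.100) = (51.349, -143.160) km/h.
Magnitude = |(51.349, -143.160)| = 152.090 km/h.

152.09 km/h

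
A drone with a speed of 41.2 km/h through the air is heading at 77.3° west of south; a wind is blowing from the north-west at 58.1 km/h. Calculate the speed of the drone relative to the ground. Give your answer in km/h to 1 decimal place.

Taking east as x and north as y: velocity relative to the air = (-40.192, -9.058) km/h; the air relative to ground = (41.083, -41.083) km/h.
Velocity relative to ground = (-40.192, -9.058) + (41.083, -41.083) = (0.891, -50.141) km/h.
Speed = |(0.891, -50.141)| = 50.148 km/h.

50.1 km/h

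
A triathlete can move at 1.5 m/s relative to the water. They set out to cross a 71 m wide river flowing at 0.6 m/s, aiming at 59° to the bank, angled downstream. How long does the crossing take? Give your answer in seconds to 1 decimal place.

55.2 s

The component of the triathlete's velocity perpendicular to the bank is 1.5 × sin 59° = 1.286 m/s.
The flow acts along the bank and has no component across it.
Time = 71 / 1.286 = 55.221 s.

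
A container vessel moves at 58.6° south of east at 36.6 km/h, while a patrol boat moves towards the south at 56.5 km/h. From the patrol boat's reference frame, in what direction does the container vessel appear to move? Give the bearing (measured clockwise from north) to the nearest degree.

037°

Taking east as x and north as y: container vessel velocity = (19.069, -31.240) km/h; patrol boat velocity = (0.000, -56.500) km/h.
Velocity of container vessel relative to patrol boat = (19.069, -31.240) − (0.000, -56.500) = (19.069, 25.260) km/h.
Bearing = atan2(19.07, 25.26) = 37.05° clockwise from north.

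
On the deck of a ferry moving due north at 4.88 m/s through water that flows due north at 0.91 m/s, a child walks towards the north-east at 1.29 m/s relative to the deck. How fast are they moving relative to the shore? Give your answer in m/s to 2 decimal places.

In east/north components (m/s): child relative to ferry = (0.912, 0.912); ferry relative to water = (0.000, 4.880); water relative to ground = (0.000, 0.910).
Sum = (0.912, 6.702) m/s.
Speed = |(0.912, 6.702)| = 6.764 m/s.

6.76 m/s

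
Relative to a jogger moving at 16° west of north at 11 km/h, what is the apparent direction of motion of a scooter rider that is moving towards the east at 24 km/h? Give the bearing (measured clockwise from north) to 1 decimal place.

111.4°

Taking east as x and north as y: scooter rider velocity = (24.000, 0.000) km/h; jogger velocity = (-3.032, 10.574) km/h.
Velocity of scooter rider relative to jogger = (24.000, 0.000) − (-3.032, 10.574) = (27.032, -10.574) km/h.
Bearing = atan2(27.03, -10.57) = 111.36° clockwise from north.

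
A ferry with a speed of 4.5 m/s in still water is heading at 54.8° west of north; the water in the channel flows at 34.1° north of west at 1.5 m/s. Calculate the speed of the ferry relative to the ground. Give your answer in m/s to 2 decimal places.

Taking east as x and north as y: velocity relative to the water = (-3.677, 2.594) m/s; the water relative to ground = (-1.242, 0.841) m/s.
Velocity relative to ground = (-3.677, 2.594) + (-1.242, 0.841) = (-4.919, 3.435) m/s.
Speed = |(-4.919, 3.435)| = 6.000 m/s.

6.00 m/s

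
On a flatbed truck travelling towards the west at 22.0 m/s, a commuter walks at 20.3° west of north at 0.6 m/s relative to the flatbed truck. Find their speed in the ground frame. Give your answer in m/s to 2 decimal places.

Taking east as x and north as y: flatbed truck velocity = (-22.000, 0.000) m/s; commuter velocity relative to flatbed truck = (-0.208, 0.563) m/s.
Velocity relative to ground = (-22.000, 0.000) + (-0.208, 0.563) = (-22.208, 0.563) m/s.
Speed = |(-22.208, 0.563)| = 22.215 m/s.

22.22 m/s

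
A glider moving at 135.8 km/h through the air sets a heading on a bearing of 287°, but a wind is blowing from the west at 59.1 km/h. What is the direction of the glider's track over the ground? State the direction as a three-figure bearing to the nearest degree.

Taking east as x and north as y: velocity relative to the air = (-129.866, 39.704) km/h; the air relative to ground = (59.100, 0.000) km/h.
Velocity relative to ground = (-129.866, 39.704) + (59.100, 0.000) = (-70.766, 39.704) km/h.
Bearing = atan2(-70.77, 39.70) = 299.30° clockwise from north.

299°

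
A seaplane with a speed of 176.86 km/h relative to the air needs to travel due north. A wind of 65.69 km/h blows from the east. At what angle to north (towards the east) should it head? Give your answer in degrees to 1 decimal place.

The wind pushes perpendicular to the desired track; the heading must have a component into the wind equal to 65.69 km/h: 176.86 sin θ = 65.69.
sin θ = 0.3714, so θ = 21.803°.

21.8°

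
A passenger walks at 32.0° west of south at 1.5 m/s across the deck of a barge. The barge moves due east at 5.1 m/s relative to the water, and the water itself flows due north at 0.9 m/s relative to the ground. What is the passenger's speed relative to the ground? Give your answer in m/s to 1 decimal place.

4.3 m/s

In east/north components (m/s): passenger relative to barge = (-0.795, -1.272); barge relative to water = (5.100, 0.000); water relative to ground = (0.000, 0.900).
Sum = (4.305, -0.372) m/s.
Speed = |(4.305, -0.372)| = 4.321 m/s.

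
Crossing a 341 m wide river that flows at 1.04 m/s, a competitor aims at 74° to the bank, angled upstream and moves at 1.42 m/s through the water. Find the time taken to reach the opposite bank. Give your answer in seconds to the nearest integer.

250 s

The component of the competitor's velocity perpendicular to the bank is 1.42 × sin 74° = 1.365 m/s.
Only the cross-stream component determines the crossing time; the current contributes nothing perpendicular to the bank.
Time = 341 / 1.365 = 249.818 s.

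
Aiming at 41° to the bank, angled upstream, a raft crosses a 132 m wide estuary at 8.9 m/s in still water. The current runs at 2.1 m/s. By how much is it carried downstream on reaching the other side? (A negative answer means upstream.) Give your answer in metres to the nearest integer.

Perpendicular speed = 5.839 m/s; crossing time = 132 / 5.839 = 22.607 s.
Net downstream speed = -4.617 m/s.
Drift = -4.617 × 22.607 = -104.374 m (upstream).

-104 m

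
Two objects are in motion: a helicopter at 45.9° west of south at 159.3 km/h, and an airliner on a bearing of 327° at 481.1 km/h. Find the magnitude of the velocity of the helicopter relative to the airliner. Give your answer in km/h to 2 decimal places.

Taking east as x and north as y: helicopter velocity = (-114.398, -110.859) km/h; airliner velocity = (-262.026, 403.484) km/h.
Velocity of helicopter relative to airliner = (-114.398, -110.859) − (-262.026, 403.484) = (147.628, -514.343) km/h.
Magnitude = |(147.628, -514.343)| = 535.110 km/h.

535.11 km/h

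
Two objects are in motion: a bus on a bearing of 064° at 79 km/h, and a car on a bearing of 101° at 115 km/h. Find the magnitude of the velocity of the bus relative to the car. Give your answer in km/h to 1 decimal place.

Taking east as x and north as y: bus velocity = (71.005, 34.631) km/h; car velocity = (112.887, -21.943) km/h.
Velocity of bus relative to car = (71.005, 34.631) − (112.887, -21.943) = (-41.882, 56.574) km/h.
Magnitude = |(-41.882, 56.574)| = 70.390 km/h.

70.4 km/h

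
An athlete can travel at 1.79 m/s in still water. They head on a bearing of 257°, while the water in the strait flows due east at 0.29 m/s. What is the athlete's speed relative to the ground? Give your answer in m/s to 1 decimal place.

1.5 m/s

Taking east as x and north as y: velocity relative to the water = (-1.744, -0.403) m/s; the water relative to ground = (0.290, 0.000) m/s.
Velocity relative to ground = (-1.744, -0.403) + (0.290, 0.000) = (-1.454, -0.403) m/s.
Speed = |(-1.454, -0.403)| = 1.509 m/s.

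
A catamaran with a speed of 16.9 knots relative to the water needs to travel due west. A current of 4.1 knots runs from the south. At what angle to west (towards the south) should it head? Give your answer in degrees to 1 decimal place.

14.0°

The current pushes perpendicular to the desired track; the heading must have a component into the current equal to 4.1 knots: 16.9 sin θ = 4.1.
sin θ = 0.2426, so θ = 14.040°.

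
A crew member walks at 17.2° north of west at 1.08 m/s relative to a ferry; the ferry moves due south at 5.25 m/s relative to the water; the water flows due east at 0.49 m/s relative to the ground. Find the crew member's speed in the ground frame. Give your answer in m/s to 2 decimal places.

In east/north components (m/s): crew member relative to ferry = (-1.032, 0.319); ferry relative to water = (0.000, -5.250); water relative to ground = (0.490, 0.000).
Sum = (-0.542, -4.931) m/s.
Speed = |(-0.542, -4.931)| = 4.960 m/s.

4.96 m/s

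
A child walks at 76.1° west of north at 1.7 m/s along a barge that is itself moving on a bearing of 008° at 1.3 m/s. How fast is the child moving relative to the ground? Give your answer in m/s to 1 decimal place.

2.2 m/s

Taking east as x and north as y: barge velocity = (0.181, 1.287) m/s; child velocity relative to barge = (-1.650, 0.408) m/s.
Velocity relative to ground = (0.181, 1.287) + (-1.650, 0.408) = (-1.469, 1.696) m/s.
Speed = |(-1.469, 1.696)| = 2.244 m/s.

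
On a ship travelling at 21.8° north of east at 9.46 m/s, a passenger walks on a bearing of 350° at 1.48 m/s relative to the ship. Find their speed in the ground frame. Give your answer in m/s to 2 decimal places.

Taking east as x and north as y: ship velocity = (8.783, 3.513) m/s; passenger velocity relative to ship = (-0.257, 1.458) m/s.
Velocity relative to ground = (8.783, 3.513) + (-0.257, 1.458) = (8.526, 4.971) m/s.
Speed = |(8.526, 4.971)| = 9.870 m/s.

9.87 m/s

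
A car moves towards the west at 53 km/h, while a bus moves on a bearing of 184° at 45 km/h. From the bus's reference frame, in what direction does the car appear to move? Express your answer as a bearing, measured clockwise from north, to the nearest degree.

Taking east as x and north as y: car velocity = (-53.000, 0.000) km/h; bus velocity = (-3.139, -44.890) km/h.
Velocity of car relative to bus = (-53.000, 0.000) − (-3.139, -44.890) = (-49.861, 44.890) km/h.
Bearing = atan2(-49.86, 44.89) = 312.00° clockwise from north.

312°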